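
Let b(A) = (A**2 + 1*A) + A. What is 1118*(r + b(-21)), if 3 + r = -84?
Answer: 348816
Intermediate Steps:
r = -87 (r = -3 - 84 = -87)
b(A) = A**2 + 2*A (b(A) = (A**2 + A) + A = (A + A**2) + A = A**2 + 2*A)
1118*(r + b(-21)) = 1118*(-87 - 21*(2 - 21)) = 1118*(-87 - 21*(-19)) = 1118*(-87 + 399) = 1118*312 = 348816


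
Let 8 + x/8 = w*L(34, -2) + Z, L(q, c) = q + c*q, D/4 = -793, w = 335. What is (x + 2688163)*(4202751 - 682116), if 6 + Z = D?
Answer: 9053506537425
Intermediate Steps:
D = -3172 (D = 4*(-793) = -3172)
Z = -3178 (Z = -6 - 3172 = -3178)
x = -116608 (x = -64 + 8*(335*(34*(1 - 2)) - 3178) = -64 + 8*(335*(34*(-1)) - 3178) = -64 + 8*(335*(-34) - 3178) = -64 + 8*(-11390 - 3178) = -64 + 8*(-14568) = -64 - 116544 = -116608)
(x + 2688163)*(4202751 - 682116) = (-116608 + 2688163)*(4202751 - 682116) = 2571555*3520635 = 9053506537425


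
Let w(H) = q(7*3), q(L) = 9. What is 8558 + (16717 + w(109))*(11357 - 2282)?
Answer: 151797008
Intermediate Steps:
w(H) = 9
8558 + (16717 + w(109))*(11357 - 2282) = 8558 + (16717 + 9)*(11357 - 2282) = 8558 + 16726*9075 = 8558 + 151788450 = 151797008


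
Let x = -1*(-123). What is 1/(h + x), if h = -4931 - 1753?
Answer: -1/6561 ≈ -0.00015242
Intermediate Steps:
h = -6684
x = 123
1/(h + x) = 1/(-6684 + 123) = 1/(-6561) = -1/6561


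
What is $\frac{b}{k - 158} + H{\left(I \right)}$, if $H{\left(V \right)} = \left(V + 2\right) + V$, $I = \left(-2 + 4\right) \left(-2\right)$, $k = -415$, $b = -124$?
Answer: $- \frac{3314}{573} \approx -5.7836$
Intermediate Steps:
$I = -4$ ($I = 2 \left(-2\right) = -4$)
$H{\left(V \right)} = 2 + 2 V$ ($H{\left(V \right)} = \left(2 + V\right) + V = 2 + 2 V$)
$\frac{b}{k - 158} + H{\left(I \right)} = \frac{1}{-415 - 158} \left(-124\right) + \left(2 + 2 \left(-4\right)\right) = \frac{1}{-573} \left(-124\right) + \left(2 - 8\right) = \left(- \frac{1}{573}\right) \left(-124\right) - 6 = \frac{124}{573} - 6 = - \frac{3314}{573}$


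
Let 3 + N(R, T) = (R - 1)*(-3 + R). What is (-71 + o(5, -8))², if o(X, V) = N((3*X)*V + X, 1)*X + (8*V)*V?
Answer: 4742525956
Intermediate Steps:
N(R, T) = -3 + (-1 + R)*(-3 + R) (N(R, T) = -3 + (R - 1)*(-3 + R) = -3 + (-1 + R)*(-3 + R))
o(X, V) = 8*V² + X*(X + 3*V*X)*(-4 + X + 3*V*X) (o(X, V) = (((3*X)*V + X)*(-4 + ((3*X)*V + X)))*X + (8*V)*V = ((3*V*X + X)*(-4 + (3*V*X + X)))*X + 8*V² = ((X + 3*V*X)*(-4 + (X + 3*V*X)))*X + 8*V² = ((X + 3*V*X)*(-4 + X + 3*V*X))*X + 8*V² = X*(X + 3*V*X)*(-4 + X + 3*V*X) + 8*V² = 8*V² + X*(X + 3*V*X)*(-4 + X + 3*V*X))
(-71 + o(5, -8))² = (-71 + (8*(-8)² + 5²*(1 + 3*(-8))*(-4 + 5*(1 + 3*(-8)))))² = (-71 + (8*64 + 25*(1 - 24)*(-4 + 5*(1 - 24))))² = (-71 + (512 + 25*(-23)*(-4 + 5*(-23))))² = (-71 + (512 + 25*(-23)*(-4 - 115)))² = (-71 + (512 + 25*(-23)*(-119)))² = (-71 + (512 + 68425))² = (-71 + 68937)² = 68866² = 4742525956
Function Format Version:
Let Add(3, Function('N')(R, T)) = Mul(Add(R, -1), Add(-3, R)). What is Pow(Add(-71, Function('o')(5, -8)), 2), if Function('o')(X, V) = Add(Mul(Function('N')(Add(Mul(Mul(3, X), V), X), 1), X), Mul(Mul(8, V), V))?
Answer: 4742525956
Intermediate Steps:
Function('N')(R, T) = Add(-3, Mul(Add(-1, R), Add(-3, R))) (Function('N')(R, T) = Add(-3, Mul(Add(R, -1), Add(-3, R))) = Add(-3, Mul(Add(-1, R), Add(-3, R))))
Function('o')(X, V) = Add(Mul(8, Pow(V, 2)), Mul(X, Add(X, Mul(3, V, X)), Add(-4, X, Mul(3, V, X)))) (Function('o')(X, V) = Add(Mul(Mul(Add(Mul(Mul(3, X), V), X), Add(-4, Add(Mul(Mul(3, X), V), X))), X), Mul(Mul(8, V), V)) = Add(Mul(Mul(Add(Mul(3, V, X), X), Add(-4, Add(Mul(3, V, X), X))), X), Mul(8, Pow(V, 2))) = Add(Mul(Mul(Add(X, Mul(3, V, X)), Add(-4, Add(X, Mul(3, V, X)))), X), Mul(8, Pow(V, 2))) = Add(Mul(Mul(Add(X, Mul(3, V, X)), Add(-4, X, Mul(3, V, X))), X), Mul(8, Pow(V, 2))) = Add(Mul(X, Add(X, Mul(3, V, X)), Add(-4, X, Mul(3, V, X))), Mul(8, Pow(V, 2))) = Add(Mul(8, Pow(V, 2)), Mul(X, Add(X, Mul(3, V, X)), Add(-4, X, Mul(3, V, X)))))
Pow(Add(-71, Function('o')(5, -8)), 2) = Pow(Add(-71, Add(Mul(8, Pow(-8, 2)), Mul(Pow(5, 2), Add(1, Mul(3, -8)), Add(-4, Mul(5, Add(1, Mul(3, -8))))))), 2) = Pow(Add(-71, Add(Mul(8, 64), Mul(25, Add(1, -24), Add(-4, Mul(5, Add(1, -24)))))), 2) = Pow(Add(-71, Add(512, Mul(25, -23, Add(-4, Mul(5, -23))))), 2) = Pow(Add(-71, Add(512, Mul(25, -23, Add(-4, -115)))), 2) = Pow(Add(-71, Add(512, Mul(25, -23, -119))), 2) = Pow(Add(-71, Add(512, 68425)), 2) = Pow(Add(-71, 68937), 2) = Pow(68866, 2) = 4742525956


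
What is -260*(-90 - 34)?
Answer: 32240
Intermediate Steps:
-260*(-90 - 34) = -260*(-124) = 32240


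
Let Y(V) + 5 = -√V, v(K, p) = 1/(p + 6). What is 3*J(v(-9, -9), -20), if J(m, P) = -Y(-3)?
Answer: 15 + 3*I*√3 ≈ 15.0 + 5.1962*I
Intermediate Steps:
v(K, p) = 1/(6 + p)
Y(V) = -5 - √V
J(m, P) = 5 + I*√3 (J(m, P) = -(-5 - √(-3)) = -(-5 - I*√3) = 5 + I*√3)
3*J(v(-9, -9), -20) = 3*(5 + I*√3) = 15 + 3*I*√3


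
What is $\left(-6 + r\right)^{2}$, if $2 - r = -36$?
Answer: $1024$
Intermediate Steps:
$r = 38$ ($r = 2 - -36 = 2 + 36 = 38$)
$\left(-6 + r\right)^{2} = \left(-6 + 38\right)^{2} = 32^{2} = 1024$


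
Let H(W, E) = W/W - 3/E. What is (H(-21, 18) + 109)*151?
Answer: 99509/6 ≈ 16585.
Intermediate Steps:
H(W, E) = 1 - 3/E
(H(-21, 18) + 109)*151 = ((-3 + 18)/18 + 109)*151 = ((1/18)*15 + 109)*151 = (⅚ + 109)*151 = (659/6)*151 = 99509/6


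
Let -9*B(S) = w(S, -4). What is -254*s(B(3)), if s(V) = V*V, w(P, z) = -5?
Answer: -6350/81 ≈ -78.395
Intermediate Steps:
B(S) = 5/9 (B(S) = -⅑*(-5) = 5/9)
s(V) = V²
-254*s(B(3)) = -254*(5/9)² = -254*25/81 = -6350/81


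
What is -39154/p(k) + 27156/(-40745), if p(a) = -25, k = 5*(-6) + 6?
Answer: 318930166/203725 ≈ 1565.5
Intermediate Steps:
k = -24 (k = -30 + 6 = -24)
-39154/p(k) + 27156/(-40745) = -39154/(-25) + 27156/(-40745) = -39154*(-1/25) + 27156*(-1/40745) = 39154/25 - 27156/40745 = 318930166/203725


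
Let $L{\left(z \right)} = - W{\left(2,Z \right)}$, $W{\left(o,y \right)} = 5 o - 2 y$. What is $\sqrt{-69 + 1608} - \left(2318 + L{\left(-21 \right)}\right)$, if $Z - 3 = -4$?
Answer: $-2306 + 9 \sqrt{19} \approx -2266.8$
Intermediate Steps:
$Z = -1$ ($Z = 3 - 4 = -1$)
$W{\left(o,y \right)} = - 2 y + 5 o$
$L{\left(z \right)} = -12$ ($L{\left(z \right)} = - (\left(-2\right) \left(-1\right) + 5 \cdot 2) = - (2 + 10) = \left(-1\right) 12 = -12$)
$\sqrt{-69 + 1608} - \left(2318 + L{\left(-21 \right)}\right) = \sqrt{-69 + 1608} - 2306 = \sqrt{1539} + \left(-2318 + 12\right) = 9 \sqrt{19} - 2306 = -2306 + 9 \sqrt{19}$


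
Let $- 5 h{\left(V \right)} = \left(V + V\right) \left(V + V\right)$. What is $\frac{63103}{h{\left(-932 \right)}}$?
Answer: $- \frac{315515}{3474496} \approx -0.090809$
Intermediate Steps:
$h{\left(V \right)} = - \frac{4 V^{2}}{5}$ ($h{\left(V \right)} = - \frac{\left(V + V\right) \left(V + V\right)}{5} = - \frac{2 V 2 V}{5} = - \frac{4 V^{2}}{5}$)
$\frac{63103}{h{\left(-932 \right)}} = \frac{63103}{\left(- \frac{4}{5}\right) \left(-932\right)^{2}} = \frac{63103}{\left(- \frac{4}{5}\right) 868624} = \frac{63103}{- \frac{3474496}{5}} = 63103 \left(- \frac{5}{3474496}\right) = - \frac{315515}{3474496}$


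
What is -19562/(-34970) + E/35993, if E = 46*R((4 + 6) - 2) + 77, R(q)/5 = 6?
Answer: 377523178/629337605 ≈ 0.59987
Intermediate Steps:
R(q) = 30 (R(q) = 5*6 = 30)
E = 1457 (E = 46*30 + 77 = 1380 + 77 = 1457)
-19562/(-34970) + E/35993 = -19562/(-34970) + 1457/35993 = -19562*(-1/34970) + 1457*(1/35993) = 9781/17485 + 1457/35993 = 377523178/629337605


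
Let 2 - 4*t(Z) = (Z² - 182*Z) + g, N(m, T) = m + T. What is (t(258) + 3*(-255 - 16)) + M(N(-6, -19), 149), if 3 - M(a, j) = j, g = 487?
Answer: -23929/4 ≈ -5982.3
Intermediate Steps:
N(m, T) = T + m
M(a, j) = 3 - j
t(Z) = -485/4 - Z²/4 + 91*Z/2 (t(Z) = ½ - ((Z² - 182*Z) + 487)/4 = ½ - (487 + Z² - 182*Z)/4 = ½ + (-487/4 - Z²/4 + 91*Z/2) = -485/4 - Z²/4 + 91*Z/2)
(t(258) + 3*(-255 - 16)) + M(N(-6, -19), 149) = ((-485/4 - ¼*258² + (91/2)*258) + 3*(-255 - 16)) + (3 - 1*149) = ((-485/4 - ¼*66564 + 11739) + 3*(-271)) + (3 - 149) = ((-485/4 - 16641 + 11739) - 813) - 146 = (-20093/4 - 813) - 146 = -23345/4 - 146 = -23929/4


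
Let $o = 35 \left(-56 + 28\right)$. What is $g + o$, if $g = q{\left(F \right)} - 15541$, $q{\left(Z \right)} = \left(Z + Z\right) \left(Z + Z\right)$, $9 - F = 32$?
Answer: $-14405$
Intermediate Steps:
$F = -23$ ($F = 9 - 32 = -23$)
$q{\left(Z \right)} = 4 Z^{2}$ ($q{\left(Z \right)} = 2 Z 2 Z = 4 Z^{2}$)
$g = -13425$ ($g = 4 \left(-23\right)^{2} - 15541 = 4 \cdot 529 - 15541 = 2116 - 15541 = -13425$)
$o = -980$ ($o = 35 \left(-28\right) = -980$)
$g + o = -13425 - 980 = -14405$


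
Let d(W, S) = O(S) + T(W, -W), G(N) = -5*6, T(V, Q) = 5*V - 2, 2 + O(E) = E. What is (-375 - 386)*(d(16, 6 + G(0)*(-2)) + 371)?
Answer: -390393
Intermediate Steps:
O(E) = -2 + E
T(V, Q) = -2 + 5*V
G(N) = -30
d(W, S) = -4 + S + 5*W (d(W, S) = (-2 + S) + (-2 + 5*W) = -4 + S + 5*W)
(-375 - 386)*(d(16, 6 + G(0)*(-2)) + 371) = (-375 - 386)*((-4 + (6 - 30*(-2)) + 5*16) + 371) = -761*((-4 + (6 + 60) + 80) + 371) = -761*((-4 + 66 + 80) + 371) = -761*(142 + 371) = -761*513 = -390393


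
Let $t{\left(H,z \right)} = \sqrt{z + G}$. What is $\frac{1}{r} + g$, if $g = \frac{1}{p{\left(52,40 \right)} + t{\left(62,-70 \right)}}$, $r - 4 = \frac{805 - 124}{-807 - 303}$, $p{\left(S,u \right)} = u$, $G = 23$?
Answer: $\frac{659510}{2063691} - \frac{i \sqrt{47}}{1647} \approx 0.31958 - 0.0041625 i$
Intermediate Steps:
$r = \frac{1253}{370}$ ($r = 4 + \frac{805 - 124}{-807 - 303} = 4 + \frac{681}{-1110} = 4 + 681 \left(- \frac{1}{1110}\right) = 4 - \frac{227}{370} = \frac{1253}{370} \approx 3.3865$)
$t{\left(H,z \right)} = \sqrt{23 + z}$ ($t{\left(H,z \right)} = \sqrt{z + 23} = \sqrt{23 + z}$)
$g = \frac{1}{40 + i \sqrt{47}}$ ($g = \frac{1}{40 + \sqrt{23 - 70}} = \frac{1}{40 + \sqrt{-47}} = \frac{1}{40 + i \sqrt{47}} \approx 0.024287 - 0.0041625 i$)
$\frac{1}{r} + g = \frac{1}{\frac{1253}{370}} + \left(\frac{40}{1647} - \frac{i \sqrt{47}}{1647}\right) = \frac{370}{1253} + \left(\frac{40}{1647} - \frac{i \sqrt{47}}{1647}\right) = \frac{659510}{2063691} - \frac{i \sqrt{47}}{1647}$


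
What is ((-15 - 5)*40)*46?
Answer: -36800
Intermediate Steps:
((-15 - 5)*40)*46 = -20*40*46 = -800*46 = -36800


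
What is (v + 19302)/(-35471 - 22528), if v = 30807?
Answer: -16703/19333 ≈ -0.86396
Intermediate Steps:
(v + 19302)/(-35471 - 22528) = (30807 + 19302)/(-35471 - 22528) = 50109/(-57999) = 50109*(-1/57999) = -16703/19333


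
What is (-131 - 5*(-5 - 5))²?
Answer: 6561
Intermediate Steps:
(-131 - 5*(-5 - 5))² = (-131 - 5*(-10))² = (-131 + 50)² = (-81)² = 6561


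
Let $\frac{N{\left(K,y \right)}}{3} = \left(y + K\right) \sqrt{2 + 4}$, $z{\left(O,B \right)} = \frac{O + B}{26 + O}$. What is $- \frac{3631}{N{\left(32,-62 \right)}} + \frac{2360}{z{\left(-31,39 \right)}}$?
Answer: $-1475 + \frac{3631 \sqrt{6}}{540} \approx -1458.5$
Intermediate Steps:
$z{\left(O,B \right)} = \frac{B + O}{26 + O}$
$N{\left(K,y \right)} = 3 \sqrt{6} \left(K + y\right)$ ($N{\left(K,y \right)} = 3 \left(y + K\right) \sqrt{2 + 4} = 3 \left(K + y\right) \sqrt{6} = 3 \sqrt{6} \left(K + y\right)$)
$- \frac{3631}{N{\left(32,-62 \right)}} + \frac{2360}{z{\left(-31,39 \right)}} = - \frac{3631}{3 \sqrt{6} \left(32 - 62\right)} + \frac{2360}{\frac{1}{26 - 31} \left(39 - 31\right)} = - \frac{3631}{3 \sqrt{6} \left(-30\right)} + \frac{2360}{\frac{1}{-5} \cdot 8} = - \frac{3631}{\left(-90\right) \sqrt{6}} + \frac{2360}{\left(- \frac{1}{5}\right) 8} = - 3631 \left(- \frac{\sqrt{6}}{540}\right) + \frac{2360}{- \frac{8}{5}} = \frac{3631 \sqrt{6}}{540} + 2360 \left(- \frac{5}{8}\right) = \frac{3631 \sqrt{6}}{540} - 1475 = -1475 + \frac{3631 \sqrt{6}}{540}$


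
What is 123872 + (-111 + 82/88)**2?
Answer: 263270841/1936 ≈ 1.3599e+5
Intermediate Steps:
123872 + (-111 + 82/88)**2 = 123872 + (-111 + 82*(1/88))**2 = 123872 + (-111 + 41/44)**2 = 123872 + (-4843/44)**2 = 123872 + 23454649/1936 = 263270841/1936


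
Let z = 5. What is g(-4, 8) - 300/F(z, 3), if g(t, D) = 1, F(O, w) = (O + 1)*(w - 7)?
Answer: 27/2 ≈ 13.500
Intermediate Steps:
F(O, w) = (1 + O)*(-7 + w)
g(-4, 8) - 300/F(z, 3) = 1 - 300/(-7 + 3 - 7*5 + 5*3) = 1 - 300/(-7 + 3 - 35 + 15) = 1 - 300/(-24) = 1 - 300*(-1)/24 = 1 - 30*(-5/12) = 1 + 25/2 = 27/2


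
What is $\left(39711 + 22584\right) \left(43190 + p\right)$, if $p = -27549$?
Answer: $974356095$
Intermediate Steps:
$\left(39711 + 22584\right) \left(43190 + p\right) = \left(39711 + 22584\right) \left(43190 - 27549\right) = 62295 \cdot 15641 = 974356095$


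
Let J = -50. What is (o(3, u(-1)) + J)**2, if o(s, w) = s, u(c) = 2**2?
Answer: 2209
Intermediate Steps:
u(c) = 4
(o(3, u(-1)) + J)**2 = (3 - 50)**2 = (-47)**2 = 2209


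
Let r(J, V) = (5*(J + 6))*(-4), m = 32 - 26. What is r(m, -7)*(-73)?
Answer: 17520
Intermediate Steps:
m = 6
r(J, V) = -120 - 20*J (r(J, V) = (5*(6 + J))*(-4) = (30 + 5*J)*(-4) = -120 - 20*J)
r(m, -7)*(-73) = (-120 - 20*6)*(-73) = (-120 - 120)*(-73) = -240*(-73) = 17520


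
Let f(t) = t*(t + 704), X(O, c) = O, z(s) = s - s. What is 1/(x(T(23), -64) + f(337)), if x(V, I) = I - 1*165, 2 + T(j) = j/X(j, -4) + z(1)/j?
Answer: 1/350588 ≈ 2.8524e-6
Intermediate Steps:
z(s) = 0
f(t) = t*(704 + t)
T(j) = -1 (T(j) = -2 + (j/j + 0/j) = -2 + (1 + 0) = -2 + 1 = -1)
x(V, I) = -165 + I (x(V, I) = I - 165 = -165 + I)
1/(x(T(23), -64) + f(337)) = 1/((-165 - 64) + 337*(704 + 337)) = 1/(-229 + 337*1041) = 1/(-229 + 350817) = 1/350588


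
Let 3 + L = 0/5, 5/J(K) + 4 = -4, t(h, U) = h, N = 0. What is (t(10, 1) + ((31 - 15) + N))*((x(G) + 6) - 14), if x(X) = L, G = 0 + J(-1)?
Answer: -286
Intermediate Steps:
J(K) = -5/8 (J(K) = 5/(-4 - 4) = 5/(-8) = 5*(-1/8) = -5/8)
G = -5/8 (G = 0 - 5/8 = -5/8 ≈ -0.62500)
L = -3 (L = -3 + 0/5 = -3 + 0*(1/5) = -3 + 0 = -3)
x(X) = -3
(t(10, 1) + ((31 - 15) + N))*((x(G) + 6) - 14) = (10 + ((31 - 15) + 0))*((-3 + 6) - 14) = (10 + (16 + 0))*(3 - 14) = (10 + 16)*(-11) = 26*(-11) = -286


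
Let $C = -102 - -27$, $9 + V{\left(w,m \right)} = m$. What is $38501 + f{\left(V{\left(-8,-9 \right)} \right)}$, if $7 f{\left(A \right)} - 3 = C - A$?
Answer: $\frac{269453}{7} \approx 38493.0$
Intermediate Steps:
$V{\left(w,m \right)} = -9 + m$
$C = -75$ ($C = -102 + 27 = -75$)
$f{\left(A \right)} = - \frac{72}{7} - \frac{A}{7}$ ($f{\left(A \right)} = \frac{3}{7} + \frac{-75 - A}{7} = \frac{3}{7} - \left(\frac{75}{7} + \frac{A}{7}\right) = - \frac{72}{7} - \frac{A}{7}$)
$38501 + f{\left(V{\left(-8,-9 \right)} \right)} = 38501 - \left(\frac{72}{7} + \frac{-9 - 9}{7}\right) = 38501 - \frac{54}{7} = \frac{269453}{7}$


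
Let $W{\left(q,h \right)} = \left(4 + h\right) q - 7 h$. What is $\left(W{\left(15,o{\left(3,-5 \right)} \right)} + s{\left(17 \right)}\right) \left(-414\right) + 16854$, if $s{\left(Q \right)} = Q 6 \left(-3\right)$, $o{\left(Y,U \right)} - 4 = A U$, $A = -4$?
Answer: $39210$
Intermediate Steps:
$o{\left(Y,U \right)} = 4 - 4 U$
$s{\left(Q \right)} = - 18 Q$ ($s{\left(Q \right)} = 6 Q \left(-3\right) = - 18 Q$)
$W{\left(q,h \right)} = - 7 h + q \left(4 + h\right)$ ($W{\left(q,h \right)} = q \left(4 + h\right) - 7 h = - 7 h + q \left(4 + h\right)$)
$\left(W{\left(15,o{\left(3,-5 \right)} \right)} + s{\left(17 \right)}\right) \left(-414\right) + 16854 = \left(\left(- 7 \left(4 - -20\right) + 4 \cdot 15 + \left(4 - -20\right) 15\right) - 306\right) \left(-414\right) + 16854 = \left(\left(- 7 \left(4 + 20\right) + 60 + \left(4 + 20\right) 15\right) - 306\right) \left(-414\right) + 16854 = \left(\left(\left(-7\right) 24 + 60 + 24 \cdot 15\right) - 306\right) \left(-414\right) + 16854 = \left(\left(-168 + 60 + 360\right) - 306\right) \left(-414\right) + 16854 = \left(252 - 306\right) \left(-414\right) + 16854 = \left(-54\right) \left(-414\right) + 16854 = 22356 + 16854 = 39210$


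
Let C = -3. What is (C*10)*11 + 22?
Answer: -308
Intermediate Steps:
(C*10)*11 + 22 = -3*10*11 + 22 = -30*11 + 22 = -330 + 22 = -308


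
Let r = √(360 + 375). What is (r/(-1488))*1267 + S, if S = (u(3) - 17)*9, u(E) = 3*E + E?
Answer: -45 - 8869*√15/1488 ≈ -68.084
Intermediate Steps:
r = 7*√15 (r = √735 = 7*√15 ≈ 27.111)
u(E) = 4*E
S = -45 (S = (4*3 - 17)*9 = (12 - 17)*9 = -5*9 = -45)
(r/(-1488))*1267 + S = ((7*√15)/(-1488))*1267 - 45 = ((7*√15)*(-1/1488))*1267 - 45 = -7*√15/1488*1267 - 45 = -8869*√15/1488 - 45 = -45 - 8869*√15/1488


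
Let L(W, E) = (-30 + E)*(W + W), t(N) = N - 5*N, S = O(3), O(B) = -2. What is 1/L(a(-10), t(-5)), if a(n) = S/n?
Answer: -1/4 ≈ -0.25000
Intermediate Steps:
S = -2
t(N) = -4*N
a(n) = -2/n
L(W, E) = 2*W*(-30 + E) (L(W, E) = (-30 + E)*(2*W) = 2*W*(-30 + E))
1/L(a(-10), t(-5)) = 1/(2*(-2/(-10))*(-30 - 4*(-5))) = 1/(2*(-2*(-1/10))*(-30 + 20)) = 1/(2*(1/5)*(-10)) = 1/(-4) = -1/4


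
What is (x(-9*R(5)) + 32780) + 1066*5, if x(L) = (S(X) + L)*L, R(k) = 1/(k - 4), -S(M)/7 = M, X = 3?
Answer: 38380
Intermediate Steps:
S(M) = -7*M
R(k) = 1/(-4 + k)
x(L) = L*(-21 + L) (x(L) = (-7*3 + L)*L = (-21 + L)*L = L*(-21 + L))
(x(-9*R(5)) + 32780) + 1066*5 = ((-9/(-4 + 5))*(-21 - 9/(-4 + 5)) + 32780) + 1066*5 = ((-9/1)*(-21 - 9/1) + 32780) + 5330 = ((-9*1)*(-21 - 9*1) + 32780) + 5330 = (-9*(-21 - 9) + 32780) + 5330 = (-9*(-30) + 32780) + 5330 = (270 + 32780) + 5330 = 33050 + 5330 = 38380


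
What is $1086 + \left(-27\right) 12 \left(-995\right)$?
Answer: $323466$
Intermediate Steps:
$1086 + \left(-27\right) 12 \left(-995\right) = 1086 - -322380 = 1086 + 322380 = 323466$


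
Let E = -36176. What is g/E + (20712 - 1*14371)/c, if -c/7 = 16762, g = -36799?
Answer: 1010475/1049104 ≈ 0.96318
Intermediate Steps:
c = -117334 (c = -7*16762 = -117334)
g/E + (20712 - 1*14371)/c = -36799/(-36176) + (20712 - 1*14371)/(-117334) = -36799*(-1/36176) + (20712 - 14371)*(-1/117334) = 5257/5168 + 6341*(-1/117334) = 5257/5168 - 373/6902 = 1010475/1049104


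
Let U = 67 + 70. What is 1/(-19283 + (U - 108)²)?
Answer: -1/18442 ≈ -5.4224e-5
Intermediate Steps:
U = 137
1/(-19283 + (U - 108)²) = 1/(-19283 + (137 - 108)²) = 1/(-19283 + 29²) = 1/(-19283 + 841) = 1/(-18442) = -1/18442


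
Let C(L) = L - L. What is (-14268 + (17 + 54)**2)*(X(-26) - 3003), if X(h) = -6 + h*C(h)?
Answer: 27764043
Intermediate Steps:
C(L) = 0
X(h) = -6 (X(h) = -6 + h*0 = -6 + 0 = -6)
(-14268 + (17 + 54)**2)*(X(-26) - 3003) = (-14268 + (17 + 54)**2)*(-6 - 3003) = (-14268 + 71**2)*(-3009) = (-14268 + 5041)*(-3009) = -9227*(-3009) = 27764043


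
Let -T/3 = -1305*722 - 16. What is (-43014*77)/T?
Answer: -552013/471113 ≈ -1.1717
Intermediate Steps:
T = 2826678 (T = -3*(-1305*722 - 16) = -3*(-942210 - 16) = -3*(-942226) = 2826678)
(-43014*77)/T = -43014*77/2826678 = -3312078*1/2826678 = -552013/471113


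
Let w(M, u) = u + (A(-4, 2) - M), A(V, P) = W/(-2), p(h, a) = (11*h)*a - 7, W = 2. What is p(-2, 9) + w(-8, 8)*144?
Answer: 1955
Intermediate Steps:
p(h, a) = -7 + 11*a*h (p(h, a) = 11*a*h - 7 = -7 + 11*a*h)
A(V, P) = -1 (A(V, P) = 2/(-2) = 2*(-½) = -1)
w(M, u) = -1 + u - M (w(M, u) = u + (-1 - M) = -1 + u - M)
p(-2, 9) + w(-8, 8)*144 = (-7 + 11*9*(-2)) + (-1 + 8 - 1*(-8))*144 = (-7 - 198) + (-1 + 8 + 8)*144 = -205 + 15*144 = -205 + 2160 = 1955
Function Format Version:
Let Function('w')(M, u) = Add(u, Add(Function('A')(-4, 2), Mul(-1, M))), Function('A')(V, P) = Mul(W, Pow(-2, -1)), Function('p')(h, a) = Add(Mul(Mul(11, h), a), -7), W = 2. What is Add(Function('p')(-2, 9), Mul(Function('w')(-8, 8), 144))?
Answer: 1955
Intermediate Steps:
Function('p')(h, a) = Add(-7, Mul(11, a, h)) (Function('p')(h, a) = Add(Mul(11, a, h), -7) = Add(-7, Mul(11, a, h)))
Function('A')(V, P) = -1 (Function('A')(V, P) = Mul(2, Pow(-2, -1)) = Mul(2, Rational(-1, 2)) = -1)
Function('w')(M, u) = Add(-1, u, Mul(-1, M)) (Function('w')(M, u) = Add(u, Add(-1, Mul(-1, M))) = Add(-1, u, Mul(-1, M)))
Add(Function('p')(-2, 9), Mul(Function('w')(-8, 8), 144)) = Add(Add(-7, Mul(11, 9, -2)), Mul(Add(-1, 8, Mul(-1, -8)), 144)) = Add(Add(-7, -198), Mul(Add(-1, 8, 8), 144)) = Add(-205, Mul(15, 144)) = Add(-205, 2160) = 1955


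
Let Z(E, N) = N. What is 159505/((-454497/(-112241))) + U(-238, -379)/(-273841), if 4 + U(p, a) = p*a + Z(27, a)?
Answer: 4902534793591862/124459912977 ≈ 39391.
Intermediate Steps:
U(p, a) = -4 + a + a*p (U(p, a) = -4 + (p*a + a) = -4 + (a*p + a) = -4 + (a + a*p) = -4 + a + a*p)
159505/((-454497/(-112241))) + U(-238, -379)/(-273841) = 159505/((-454497/(-112241))) + (-4 - 379 - 379*(-238))/(-273841) = 159505/((-454497*(-1/112241))) + (-4 - 379 + 90202)*(-1/273841) = 159505/(454497/112241) + 89819*(-1/273841) = 159505*(112241/454497) - 89819/273841 = 17903000705/454497 - 89819/273841 = 4902534793591862/124459912977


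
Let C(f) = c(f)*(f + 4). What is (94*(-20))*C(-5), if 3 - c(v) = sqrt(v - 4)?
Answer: 5640 - 5640*I ≈ 5640.0 - 5640.0*I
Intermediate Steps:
c(v) = 3 - sqrt(-4 + v) (c(v) = 3 - sqrt(v - 4) = 3 - sqrt(-4 + v))
C(f) = (3 - sqrt(-4 + f))*(4 + f) (C(f) = (3 - sqrt(-4 + f))*(f + 4) = (3 - sqrt(-4 + f))*(4 + f))
(94*(-20))*C(-5) = (94*(-20))*(-(-3 + sqrt(-4 - 5))*(4 - 5)) = -(-1880)*(-3 + sqrt(-9))*(-1) = -(-1880)*(-3 + 3*I)*(-1) = -1880*(-3 + 3*I) = 5640 - 5640*I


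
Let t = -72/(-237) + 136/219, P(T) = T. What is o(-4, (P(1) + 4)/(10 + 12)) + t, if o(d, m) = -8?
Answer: -122408/17301 ≈ -7.0752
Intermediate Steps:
t = 16000/17301 (t = -72*(-1/237) + 136*(1/219) = 24/79 + 136/219 = 16000/17301 ≈ 0.92480)
o(-4, (P(1) + 4)/(10 + 12)) + t = -8 + 16000/17301 = -122408/17301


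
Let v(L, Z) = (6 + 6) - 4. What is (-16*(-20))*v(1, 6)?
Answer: 2560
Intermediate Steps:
v(L, Z) = 8 (v(L, Z) = 12 - 4 = 8)
(-16*(-20))*v(1, 6) = -16*(-20)*8 = 320*8 = 2560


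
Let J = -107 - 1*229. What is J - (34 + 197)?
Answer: -567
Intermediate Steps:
J = -336 (J = -107 - 229 = -336)
J - (34 + 197) = -336 - (34 + 197) = -336 - 1*231 = -336 - 231 = -567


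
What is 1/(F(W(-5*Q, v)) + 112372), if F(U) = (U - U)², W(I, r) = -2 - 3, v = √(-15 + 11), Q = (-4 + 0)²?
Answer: 1/112372 ≈ 8.8990e-6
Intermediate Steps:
Q = 16 (Q = (-4)² = 16)
v = 2*I (v = √(-4) = 2*I ≈ 2.0*I)
W(I, r) = -5
F(U) = 0 (F(U) = 0² = 0)
1/(F(W(-5*Q, v)) + 112372) = 1/(0 + 112372) = 1/112372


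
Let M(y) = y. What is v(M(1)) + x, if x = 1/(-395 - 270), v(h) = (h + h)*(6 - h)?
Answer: 6649/665 ≈ 9.9985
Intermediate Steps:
v(h) = 2*h*(6 - h) (v(h) = (2*h)*(6 - h) = 2*h*(6 - h))
x = -1/665 (x = 1/(-665) = -1/665 ≈ -0.0015038)
v(M(1)) + x = 2*1*(6 - 1*1) - 1/665 = 2*1*(6 - 1) - 1/665 = 2*1*5 - 1/665 = 10 - 1/665 = 6649/665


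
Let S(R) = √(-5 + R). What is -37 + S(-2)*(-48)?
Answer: -37 - 48*I*√7 ≈ -37.0 - 127.0*I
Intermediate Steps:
-37 + S(-2)*(-48) = -37 + √(-5 - 2)*(-48) = -37 + √(-7)*(-48) = -37 + (I*√7)*(-48) = -37 - 48*I*√7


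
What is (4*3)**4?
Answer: 20736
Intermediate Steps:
(4*3)**4 = 12**4 = 20736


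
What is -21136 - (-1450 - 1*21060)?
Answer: 1374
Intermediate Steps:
-21136 - (-1450 - 1*21060) = -21136 - (-1450 - 21060) = -21136 - 1*(-22510) = -21136 + 22510 = 1374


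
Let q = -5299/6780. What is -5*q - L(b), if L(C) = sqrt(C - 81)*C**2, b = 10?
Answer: 5299/1356 - 100*I*sqrt(71) ≈ 3.9078 - 842.62*I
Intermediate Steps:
q = -5299/6780 (q = -5299*1/6780 = -5299/6780 ≈ -0.78156)
L(C) = C**2*sqrt(-81 + C) (L(C) = sqrt(-81 + C)*C**2 = C**2*sqrt(-81 + C))
-5*q - L(b) = -5*(-5299/6780) - 10**2*sqrt(-81 + 10) = 5299/1356 - 100*sqrt(-71) = 5299/1356 - 100*I*sqrt(71)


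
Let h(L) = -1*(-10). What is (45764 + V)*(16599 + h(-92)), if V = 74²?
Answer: 851045160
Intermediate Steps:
h(L) = 10
V = 5476
(45764 + V)*(16599 + h(-92)) = (45764 + 5476)*(16599 + 10) = 51240*16609 = 851045160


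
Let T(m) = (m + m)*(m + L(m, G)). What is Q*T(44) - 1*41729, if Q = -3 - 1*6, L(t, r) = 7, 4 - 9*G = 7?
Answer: -82121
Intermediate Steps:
G = -⅓ (G = 4/9 - ⅑*7 = 4/9 - 7/9 = -⅓ ≈ -0.33333)
T(m) = 2*m*(7 + m) (T(m) = (m + m)*(m + 7) = (2*m)*(7 + m) = 2*m*(7 + m))
Q = -9 (Q = -3 - 6 = -9)
Q*T(44) - 1*41729 = -18*44*(7 + 44) - 1*41729 = -18*44*51 - 41729 = -9*4488 - 41729 = -40392 - 41729 = -82121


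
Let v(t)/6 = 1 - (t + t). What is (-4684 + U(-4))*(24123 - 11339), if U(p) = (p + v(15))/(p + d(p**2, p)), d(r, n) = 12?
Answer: -60164700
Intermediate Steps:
v(t) = 6 - 12*t (v(t) = 6*(1 - (t + t)) = 6*(1 - 2*t) = 6 - 12*t)
U(p) = (-174 + p)/(12 + p) (U(p) = (p + (6 - 12*15))/(p + 12) = (p + (6 - 180))/(12 + p) = (p - 174)/(12 + p) = (-174 + p)/(12 + p))
(-4684 + U(-4))*(24123 - 11339) = (-4684 + (-174 - 4)/(12 - 4))*(24123 - 11339) = (-4684 - 178/8)*12784 = (-4684 + (1/8)*(-178))*12784 = (-4684 - 89/4)*12784 = -18825/4*12784 = -60164700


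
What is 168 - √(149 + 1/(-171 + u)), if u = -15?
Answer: 168 - √5154618/186 ≈ 155.79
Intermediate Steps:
168 - √(149 + 1/(-171 + u)) = 168 - √(149 + 1/(-171 - 15)) = 168 - √(149 + 1/(-186)) = 168 - √(149 - 1/186) = 168 - √(27713/186) = 168 - √5154618/186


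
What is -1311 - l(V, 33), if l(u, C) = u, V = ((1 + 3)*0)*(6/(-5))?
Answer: -1311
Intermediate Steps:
V = 0 (V = (4*0)*(6*(-1/5)) = 0*(-6/5) = 0)
-1311 - l(V, 33) = -1311 - 1*0 = -1311 + 0 = -1311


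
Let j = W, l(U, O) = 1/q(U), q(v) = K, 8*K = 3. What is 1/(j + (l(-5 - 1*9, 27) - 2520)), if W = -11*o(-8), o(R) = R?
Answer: -3/7288 ≈ -0.00041164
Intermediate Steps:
K = 3/8 (K = (1/8)*3 = 3/8 ≈ 0.37500)
q(v) = 3/8
l(U, O) = 8/3 (l(U, O) = 1/(3/8) = 8/3)
W = 88 (W = -11*(-8) = 88)
j = 88
1/(j + (l(-5 - 1*9, 27) - 2520)) = 1/(88 + (8/3 - 2520)) = 1/(88 - 7552/3) = 1/(-7288/3) = -3/7288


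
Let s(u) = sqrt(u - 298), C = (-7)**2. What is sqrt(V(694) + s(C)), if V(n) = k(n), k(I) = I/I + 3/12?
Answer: sqrt(5 + 4*I*sqrt(249))/2 ≈ 2.9223 + 2.6999*I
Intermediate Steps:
k(I) = 5/4 (k(I) = 1 + 3*(1/12) = 1 + 1/4 = 5/4)
C = 49
s(u) = sqrt(-298 + u)
V(n) = 5/4
sqrt(V(694) + s(C)) = sqrt(5/4 + sqrt(-298 + 49)) = sqrt(5/4 + sqrt(-249)) = sqrt(5/4 + I*sqrt(249))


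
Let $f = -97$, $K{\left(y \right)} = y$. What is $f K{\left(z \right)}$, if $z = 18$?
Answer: $-1746$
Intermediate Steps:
$f K{\left(z \right)} = \left(-97\right) 18 = -1746$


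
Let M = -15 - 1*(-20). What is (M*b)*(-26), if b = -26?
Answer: 3380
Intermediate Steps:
M = 5 (M = -15 + 20 = 5)
(M*b)*(-26) = (5*(-26))*(-26) = -130*(-26) = 3380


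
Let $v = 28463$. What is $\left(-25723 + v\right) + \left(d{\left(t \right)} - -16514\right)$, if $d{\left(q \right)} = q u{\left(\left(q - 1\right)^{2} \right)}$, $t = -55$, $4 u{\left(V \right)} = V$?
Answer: $-23866$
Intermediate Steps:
$u{\left(V \right)} = \frac{V}{4}$
$d{\left(q \right)} = \frac{q \left(-1 + q\right)^{2}}{4}$ ($d{\left(q \right)} = q \frac{\left(q - 1\right)^{2}}{4} = q \frac{\left(-1 + q\right)^{2}}{4} = \frac{q \left(-1 + q\right)^{2}}{4}$)
$\left(-25723 + v\right) + \left(d{\left(t \right)} - -16514\right) = \left(-25723 + 28463\right) + \left(\frac{1}{4} \left(-55\right) \left(-1 - 55\right)^{2} - -16514\right) = 2740 + \left(\frac{1}{4} \left(-55\right) \left(-56\right)^{2} + 16514\right) = 2740 + \left(\frac{1}{4} \left(-55\right) 3136 + 16514\right) = 2740 + \left(-43120 + 16514\right) = 2740 - 26606 = -23866$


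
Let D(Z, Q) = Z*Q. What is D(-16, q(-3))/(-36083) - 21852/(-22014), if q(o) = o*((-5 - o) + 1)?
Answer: 43863466/44129509 ≈ 0.99397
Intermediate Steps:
q(o) = o*(-4 - o)
D(Z, Q) = Q*Z
D(-16, q(-3))/(-36083) - 21852/(-22014) = (-1*(-3)*(4 - 3)*(-16))/(-36083) - 21852/(-22014) = (-1*(-3)*1*(-16))*(-1/36083) - 21852*(-1/22014) = (3*(-16))*(-1/36083) + 1214/1223 = -48*(-1/36083) + 1214/1223 = 48/36083 + 1214/1223 = 43863466/44129509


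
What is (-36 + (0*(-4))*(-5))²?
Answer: 1296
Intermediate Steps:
(-36 + (0*(-4))*(-5))² = (-36 + 0*(-5))² = (-36 + 0)² = (-36)² = 1296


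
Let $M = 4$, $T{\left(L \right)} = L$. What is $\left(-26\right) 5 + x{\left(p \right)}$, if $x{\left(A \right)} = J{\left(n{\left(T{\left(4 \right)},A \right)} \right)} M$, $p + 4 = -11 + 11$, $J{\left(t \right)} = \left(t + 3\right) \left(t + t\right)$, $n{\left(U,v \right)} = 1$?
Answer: $-98$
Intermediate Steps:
$J{\left(t \right)} = 2 t \left(3 + t\right)$ ($J{\left(t \right)} = \left(3 + t\right) 2 t = 2 t \left(3 + t\right)$)
$p = -4$ ($p = -4 + \left(-11 + 11\right) = -4 + 0 = -4$)
$x{\left(A \right)} = 32$ ($x{\left(A \right)} = 2 \cdot 1 \left(3 + 1\right) 4 = 2 \cdot 1 \cdot 4 \cdot 4 = 8 \cdot 4 = 32$)
$\left(-26\right) 5 + x{\left(p \right)} = \left(-26\right) 5 + 32 = -130 + 32 = -98$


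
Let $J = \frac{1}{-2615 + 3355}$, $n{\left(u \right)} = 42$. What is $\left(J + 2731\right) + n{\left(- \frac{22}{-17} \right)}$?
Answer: $\frac{2052021}{740} \approx 2773.0$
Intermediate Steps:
$J = \frac{1}{740} \approx 0.0013514$
$\left(J + 2731\right) + n{\left(- \frac{22}{-17} \right)} = \left(\frac{1}{740} + 2731\right) + 42 = \frac{2020941}{740} + 42 = \frac{2052021}{740}$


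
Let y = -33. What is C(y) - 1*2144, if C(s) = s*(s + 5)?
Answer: -1220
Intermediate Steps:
C(s) = s*(5 + s)
C(y) - 1*2144 = -33*(5 - 33) - 1*2144 = -33*(-28) - 2144 = 924 - 2144 = -1220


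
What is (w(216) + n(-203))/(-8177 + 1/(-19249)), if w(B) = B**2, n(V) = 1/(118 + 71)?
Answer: -169737393265/29748424986 ≈ -5.7058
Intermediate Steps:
n(V) = 1/189
(w(216) + n(-203))/(-8177 + 1/(-19249)) = (216**2 + 1/189)/(-8177 + 1/(-19249)) = (46656 + 1/189)/(-8177 - 1/19249) = 8817985/(189*(-157399074/19249)) = (8817985/189)*(-19249/157399074) = -169737393265/29748424986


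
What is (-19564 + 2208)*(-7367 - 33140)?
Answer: 703039492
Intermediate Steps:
(-19564 + 2208)*(-7367 - 33140) = -17356*(-40507) = 703039492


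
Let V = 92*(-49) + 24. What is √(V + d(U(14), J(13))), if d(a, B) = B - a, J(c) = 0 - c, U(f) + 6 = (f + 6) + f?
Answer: 5*I*√181 ≈ 67.268*I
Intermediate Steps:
U(f) = 2*f (U(f) = -6 + ((f + 6) + f) = -6 + ((6 + f) + f) = -6 + (6 + 2*f) = 2*f)
J(c) = -c
V = -4484 (V = -4508 + 24 = -4484)
√(V + d(U(14), J(13))) = √(-4484 + (-1*13 - 2*14)) = √(-4484 + (-13 - 1*28)) = √(-4484 + (-13 - 28)) = √(-4484 - 41) = √(-4525) = 5*I*√181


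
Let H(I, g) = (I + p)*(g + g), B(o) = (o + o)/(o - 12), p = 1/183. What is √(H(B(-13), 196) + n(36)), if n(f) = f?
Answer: 2*√93313347/915 ≈ 21.115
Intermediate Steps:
p = 1/183 ≈ 0.0054645
B(o) = 2*o/(-12 + o) (B(o) = (2*o)/(-12 + o) = 2*o/(-12 + o))
H(I, g) = 2*g*(1/183 + I) (H(I, g) = (I + 1/183)*(g + g) = (1/183 + I)*(2*g) = 2*g*(1/183 + I))
√(H(B(-13), 196) + n(36)) = √((2/183)*196*(1 + 183*(2*(-13)/(-12 - 13))) + 36) = √((2/183)*196*(1 + 183*(2*(-13)/(-25))) + 36) = √((2/183)*196*(1 + 183*(2*(-13)*(-1/25))) + 36) = √((2/183)*196*(1 + 183*(26/25)) + 36) = √((2/183)*196*(1 + 4758/25) + 36) = √((2/183)*196*(4783/25) + 36) = √(1874936/4575 + 36) = √(2039636/4575) = 2*√93313347/915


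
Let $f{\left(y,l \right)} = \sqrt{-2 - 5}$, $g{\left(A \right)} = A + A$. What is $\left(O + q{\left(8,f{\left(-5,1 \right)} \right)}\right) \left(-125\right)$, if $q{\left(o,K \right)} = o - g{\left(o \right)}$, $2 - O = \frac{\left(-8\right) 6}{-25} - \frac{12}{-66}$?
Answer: $\frac{11140}{11} \approx 1012.7$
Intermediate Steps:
$g{\left(A \right)} = 2 A$
$f{\left(y,l \right)} = i \sqrt{7}$ ($f{\left(y,l \right)} = \sqrt{-7} = i \sqrt{7}$)
$O = - \frac{28}{275}$ ($O = 2 - \left(\frac{\left(-8\right) 6}{-25} - \frac{12}{-66}\right) = 2 - \left(\left(-48\right) \left(- \frac{1}{25}\right) - - \frac{2}{11}\right) = 2 - \left(\frac{48}{25} + \frac{2}{11}\right) = 2 - \frac{578}{275} = - \frac{28}{275} \approx -0.10182$)
$q{\left(o,K \right)} = - o$ ($q{\left(o,K \right)} = o - 2 o = - o$)
$\left(O + q{\left(8,f{\left(-5,1 \right)} \right)}\right) \left(-125\right) = \left(- \frac{28}{275} - 8\right) \left(-125\right) = \left(- \frac{2228}{275}\right) \left(-125\right) = \frac{11140}{11}$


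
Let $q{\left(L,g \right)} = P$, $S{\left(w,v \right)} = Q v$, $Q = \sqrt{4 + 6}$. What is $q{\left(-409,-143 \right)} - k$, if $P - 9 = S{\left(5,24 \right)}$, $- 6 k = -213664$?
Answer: $- \frac{106805}{3} + 24 \sqrt{10} \approx -35526.0$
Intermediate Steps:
$k = \frac{106832}{3}$ ($k = \left(- \frac{1}{6}\right) \left(-213664\right) = \frac{106832}{3} \approx 35611.0$)
$Q = \sqrt{10} \approx 3.1623$
$S{\left(w,v \right)} = v \sqrt{10}$ ($S{\left(w,v \right)} = \sqrt{10} v = v \sqrt{10}$)
$P = 9 + 24 \sqrt{10} \approx 84.895$
$q{\left(L,g \right)} = 9 + 24 \sqrt{10}$
$q{\left(-409,-143 \right)} - k = \left(9 + 24 \sqrt{10}\right) - \frac{106832}{3} = - \frac{106805}{3} + 24 \sqrt{10}$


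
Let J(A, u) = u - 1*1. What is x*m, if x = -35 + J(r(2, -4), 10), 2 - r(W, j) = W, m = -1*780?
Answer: 20280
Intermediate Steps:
m = -780
r(W, j) = 2 - W
J(A, u) = -1 + u (J(A, u) = u - 1 = -1 + u)
x = -26 (x = -35 + (-1 + 10) = -35 + 9 = -26)
x*m = -26*(-780) = 20280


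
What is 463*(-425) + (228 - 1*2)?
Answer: -196549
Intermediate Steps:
463*(-425) + (228 - 1*2) = -196775 + (228 - 2) = -196775 + 226 = -196549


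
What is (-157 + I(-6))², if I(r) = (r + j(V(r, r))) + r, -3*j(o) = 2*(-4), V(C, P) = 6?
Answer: 249001/9 ≈ 27667.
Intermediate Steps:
j(o) = 8/3 (j(o) = -2*(-4)/3 = -⅓*(-8) = 8/3)
I(r) = 8/3 + 2*r (I(r) = (r + 8/3) + r = (8/3 + r) + r = 8/3 + 2*r)
(-157 + I(-6))² = (-157 + (8/3 + 2*(-6)))² = (-157 + (8/3 - 12))² = (-157 - 28/3)² = (-499/3)² = 249001/9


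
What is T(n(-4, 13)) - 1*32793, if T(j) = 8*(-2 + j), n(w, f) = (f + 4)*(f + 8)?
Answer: -29953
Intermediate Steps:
n(w, f) = (4 + f)*(8 + f)
T(j) = -16 + 8*j
T(n(-4, 13)) - 1*32793 = (-16 + 8*(32 + 13**2 + 12*13)) - 1*32793 = (-16 + 8*(32 + 169 + 156)) - 32793 = (-16 + 8*357) - 32793 = (-16 + 2856) - 32793 = 2840 - 32793 = -29953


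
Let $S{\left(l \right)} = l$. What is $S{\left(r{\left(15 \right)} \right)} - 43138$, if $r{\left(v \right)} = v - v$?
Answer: $-43138$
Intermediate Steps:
$r{\left(v \right)} = 0$
$S{\left(r{\left(15 \right)} \right)} - 43138 = 0 - 43138 = -43138$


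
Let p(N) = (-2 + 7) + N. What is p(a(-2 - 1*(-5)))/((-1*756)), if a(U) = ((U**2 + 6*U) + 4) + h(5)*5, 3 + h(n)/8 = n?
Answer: -29/189 ≈ -0.15344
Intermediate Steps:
h(n) = -24 + 8*n
a(U) = 84 + U**2 + 6*U (a(U) = ((U**2 + 6*U) + 4) + (-24 + 8*5)*5 = (4 + U**2 + 6*U) + (-24 + 40)*5 = (4 + U**2 + 6*U) + 16*5 = (4 + U**2 + 6*U) + 80 = 84 + U**2 + 6*U)
p(N) = 5 + N
p(a(-2 - 1*(-5)))/((-1*756)) = (5 + (84 + (-2 - 1*(-5))**2 + 6*(-2 - 1*(-5))))/((-1*756)) = (5 + (84 + (-2 + 5)**2 + 6*(-2 + 5)))/(-756) = (5 + (84 + 3**2 + 6*3))*(-1/756) = (5 + (84 + 9 + 18))*(-1/756) = (5 + 111)*(-1/756) = 116*(-1/756) = -29/189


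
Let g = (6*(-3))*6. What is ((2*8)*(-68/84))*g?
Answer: 9792/7 ≈ 1398.9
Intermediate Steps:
g = -108 (g = -18*6 = -108)
((2*8)*(-68/84))*g = ((2*8)*(-68/84))*(-108) = (16*(-68*1/84))*(-108) = (16*(-17/21))*(-108) = -272/21*(-108) = 9792/7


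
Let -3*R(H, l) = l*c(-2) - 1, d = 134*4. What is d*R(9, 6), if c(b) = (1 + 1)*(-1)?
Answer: 6968/3 ≈ 2322.7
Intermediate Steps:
c(b) = -2 (c(b) = 2*(-1) = -2)
d = 536
R(H, l) = 1/3 + 2*l/3 (R(H, l) = -(l*(-2) - 1)/3 = -(-2*l - 1)/3 = -(-1 - 2*l)/3 = 1/3 + 2*l/3)
d*R(9, 6) = 536*(1/3 + (2/3)*6) = 536*(1/3 + 4) = 536*(13/3) = 6968/3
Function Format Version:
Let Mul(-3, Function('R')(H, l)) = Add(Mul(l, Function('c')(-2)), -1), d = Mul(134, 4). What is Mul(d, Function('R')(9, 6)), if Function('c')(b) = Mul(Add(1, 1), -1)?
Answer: Rational(6968, 3) ≈ 2322.7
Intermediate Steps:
Function('c')(b) = -2 (Function('c')(b) = Mul(2, -1) = -2)
d = 536
Function('R')(H, l) = Add(Rational(1, 3), Mul(Rational(2, 3), l)) (Function('R')(H, l) = Mul(Rational(-1, 3), Add(Mul(l, -2), -1)) = Mul(Rational(-1, 3), Add(Mul(-2, l), -1)) = Mul(Rational(-1, 3), Add(-1, Mul(-2, l))) = Add(Rational(1, 3), Mul(Rational(2, 3), l)))
Mul(d, Function('R')(9, 6)) = Mul(536, Add(Rational(1, 3), Mul(Rational(2, 3), 6))) = Mul(536, Add(Rational(1, 3), 4)) = Mul(536, Rational(13, 3)) = Rational(6968, 3)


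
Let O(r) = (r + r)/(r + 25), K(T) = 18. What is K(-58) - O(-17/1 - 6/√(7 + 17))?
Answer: 112/5 + 2*√6/5 ≈ 23.380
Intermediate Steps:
O(r) = 2*r/(25 + r) (O(r) = (2*r)/(25 + r) = 2*r/(25 + r))
K(-58) - O(-17/1 - 6/√(7 + 17)) = 18 - 2*(-17/1 - 6/√(7 + 17))/(25 + (-17/1 - 6/√(7 + 17))) = 18 - 2*(-17*1 - 6*√6/12)/(25 + (-17*1 - 6*√6/12)) = 18 - 2*(-17 - 6*√6/12)/(25 + (-17 - 6*√6/12)) = 18 - 2*(-17 - √6/2)/(25 + (-17 - √6/2)) = 18 - 2*(-17 - √6/2)/(8 - √6/2)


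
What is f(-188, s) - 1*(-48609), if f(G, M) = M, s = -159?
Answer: 48450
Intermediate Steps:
f(-188, s) - 1*(-48609) = -159 - 1*(-48609) = -159 + 48609 = 48450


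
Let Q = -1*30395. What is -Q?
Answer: 30395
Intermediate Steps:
Q = -30395
-Q = -1*(-30395) = 30395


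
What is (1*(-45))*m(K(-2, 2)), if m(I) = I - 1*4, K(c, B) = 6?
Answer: -90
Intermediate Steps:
m(I) = -4 + I (m(I) = I - 4 = -4 + I)
(1*(-45))*m(K(-2, 2)) = (1*(-45))*(-4 + 6) = -45*2 = -90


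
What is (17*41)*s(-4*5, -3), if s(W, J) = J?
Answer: -2091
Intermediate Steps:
(17*41)*s(-4*5, -3) = (17*41)*(-3) = 697*(-3) = -2091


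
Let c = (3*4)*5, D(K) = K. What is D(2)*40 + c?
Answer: 140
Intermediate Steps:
c = 60 (c = 12*5 = 60)
D(2)*40 + c = 2*40 + 60 = 80 + 60 = 140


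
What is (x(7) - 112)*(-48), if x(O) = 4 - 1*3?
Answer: 5328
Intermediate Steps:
x(O) = 1 (x(O) = 4 - 3 = 1)
(x(7) - 112)*(-48) = (1 - 112)*(-48) = -111*(-48) = 5328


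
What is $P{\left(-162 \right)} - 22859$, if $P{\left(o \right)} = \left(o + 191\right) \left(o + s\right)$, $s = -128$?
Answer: $-31269$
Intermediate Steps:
$P{\left(o \right)} = \left(-128 + o\right) \left(191 + o\right)$ ($P{\left(o \right)} = \left(o + 191\right) \left(o - 128\right) = \left(191 + o\right) \left(-128 + o\right) = \left(-128 + o\right) \left(191 + o\right)$)
$P{\left(-162 \right)} - 22859 = \left(-24448 + \left(-162\right)^{2} + 63 \left(-162\right)\right) - 22859 = \left(-24448 + 26244 - 10206\right) - 22859 = -8410 - 22859 = -31269$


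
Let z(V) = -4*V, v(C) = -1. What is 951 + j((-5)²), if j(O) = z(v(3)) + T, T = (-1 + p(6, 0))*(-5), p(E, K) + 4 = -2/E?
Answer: 2945/3 ≈ 981.67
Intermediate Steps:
p(E, K) = -4 - 2/E
T = 80/3 (T = (-1 + (-4 - 2/6))*(-5) = (-1 + (-4 - 2*⅙))*(-5) = (-1 + (-4 - ⅓))*(-5) = (-1 - 13/3)*(-5) = -16/3*(-5) = 80/3 ≈ 26.667)
j(O) = 92/3 (j(O) = -4*(-1) + 80/3 = 4 + 80/3 = 92/3)
951 + j((-5)²) = 951 + 92/3 = 2945/3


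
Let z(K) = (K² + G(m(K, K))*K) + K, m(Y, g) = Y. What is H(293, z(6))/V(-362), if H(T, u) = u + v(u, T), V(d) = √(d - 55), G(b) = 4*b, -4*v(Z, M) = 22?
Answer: -361*I*√417/834 ≈ -8.8391*I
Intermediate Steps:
v(Z, M) = -11/2 (v(Z, M) = -¼*22 = -11/2)
V(d) = √(-55 + d)
z(K) = K + 5*K² (z(K) = (K² + (4*K)*K) + K = (K² + 4*K²) + K = 5*K² + K = K + 5*K²)
H(T, u) = -11/2 + u (H(T, u) = u - 11/2 = -11/2 + u)
H(293, z(6))/V(-362) = (-11/2 + 6*(1 + 5*6))/(√(-55 - 362)) = (-11/2 + 6*(1 + 30))/(√(-417)) = (-11/2 + 6*31)/((I*√417)) = (-11/2 + 186)*(-I*√417/417) = 361*(-I*√417/417)/2 = -361*I*√417/834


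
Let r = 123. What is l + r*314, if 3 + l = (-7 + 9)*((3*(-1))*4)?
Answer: 38595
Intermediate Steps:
l = -27 (l = -3 + (-7 + 9)*((3*(-1))*4) = -3 + 2*(-3*4) = -3 + 2*(-12) = -3 - 24 = -27)
l + r*314 = -27 + 123*314 = -27 + 38622 = 38595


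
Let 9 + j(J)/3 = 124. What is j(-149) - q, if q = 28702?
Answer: -28357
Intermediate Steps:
j(J) = 345 (j(J) = -27 + 3*124 = -27 + 372 = 345)
j(-149) - q = 345 - 1*28702 = 345 - 28702 = -28357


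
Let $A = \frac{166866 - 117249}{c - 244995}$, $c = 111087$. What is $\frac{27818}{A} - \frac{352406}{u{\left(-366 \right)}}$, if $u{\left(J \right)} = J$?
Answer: $- \frac{74771331989}{1008879} \approx -74113.0$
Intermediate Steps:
$A = - \frac{16539}{44636}$ ($A = \frac{166866 - 117249}{111087 - 244995} = \frac{49617}{-133908} = 49617 \left(- \frac{1}{133908}\right) = - \frac{16539}{44636} \approx -0.37053$)
$\frac{27818}{A} - \frac{352406}{u{\left(-366 \right)}} = \frac{27818}{- \frac{16539}{44636}} - \frac{352406}{-366} = 27818 \left(- \frac{44636}{16539}\right) - - \frac{176203}{183} = - \frac{1241684248}{16539} + \frac{176203}{183} = - \frac{74771331989}{1008879}$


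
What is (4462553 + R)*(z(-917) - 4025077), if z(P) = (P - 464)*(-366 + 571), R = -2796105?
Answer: -7179361277536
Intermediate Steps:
z(P) = -95120 + 205*P (z(P) = (-464 + P)*205 = -95120 + 205*P)
(4462553 + R)*(z(-917) - 4025077) = (4462553 - 2796105)*((-95120 + 205*(-917)) - 4025077) = 1666448*((-95120 - 187985) - 4025077) = 1666448*(-283105 - 4025077) = 1666448*(-4308182) = -7179361277536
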